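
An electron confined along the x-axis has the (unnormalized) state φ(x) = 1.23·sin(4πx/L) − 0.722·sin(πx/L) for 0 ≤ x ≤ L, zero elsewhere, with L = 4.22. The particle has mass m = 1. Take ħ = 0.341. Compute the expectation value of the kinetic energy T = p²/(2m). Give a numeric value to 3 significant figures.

0.392

T = −(ħ²/2m) d²/dx², so ⟨T⟩ = −(ħ²/2m) ∫ φ*·φ'' dx / ∫|φ|² dx; with m = 1.
d²/dx² sin(jπx/L) = −(jπ/L)²·sin(jπx/L); on 0 ≤ x ≤ L, ∫sin²(jπx/L) dx = L/2 and ∫sin(jπx/L)·sin(lπx/L) dx = 0 for j ≠ l, so only diagonal terms survive in ∫|φ|² and ∫φ·φ″; ∫φ·φ′ dx = [φ²/2] between the walls = 0.
State is unnormalized: ∫|φ|² dx = 4.2921, and ∫φ*·(−ħ²/2m · φ'') dx = 1.6812, so ⟨T⟩ = 1.6812 / 4.2921.
⟨T⟩ = 0.39169.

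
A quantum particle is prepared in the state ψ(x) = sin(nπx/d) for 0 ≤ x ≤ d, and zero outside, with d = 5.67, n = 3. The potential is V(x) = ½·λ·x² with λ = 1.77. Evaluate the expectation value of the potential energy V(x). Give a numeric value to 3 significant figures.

9.32

⟨V⟩ = ∫ V(x)·|ψ|² dx / ∫|ψ|² dx.
With sin²θ = (1 − cos2θ)/2 on 0 ≤ x ≤ d: ∫sin²(nπx/d) dx = d/2, ∫x·sin²(nπx/d) dx = d²/4, ∫x²·sin²(nπx/d) dx = d³·(1/6 − 1/(4n²π²)); higher powers xᵏ the same way, integrating xᵏ·cos(2nπx/d) by parts.
State is unnormalized: ∫|ψ|² dx = 2.8350, and ∫ψ*·V(x)·ψ dx = 26.433, so ⟨V⟩ = 26.433 / 2.8350.
⟨V⟩ = 9.3238.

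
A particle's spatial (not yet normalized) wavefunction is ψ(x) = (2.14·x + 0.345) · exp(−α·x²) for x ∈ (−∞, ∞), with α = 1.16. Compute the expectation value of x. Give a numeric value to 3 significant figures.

0.288

⟨x⟩ = ∫ x·|ψ|² dx / ∫|ψ|² dx (integrals over the domain).
Expand each integrand as polynomial × e^(−2αx²) and use ∫x^(2j)·e^(−2αx²) dx = (2j−1)!!/(4α)^j · √(π/(2α)), odd powers → 0; here √(π/(2α)) = 1.1637.
State is unnormalized: ∫|ψ|² dx = 1.2870, and ∫ψ*·x·ψ dx = 0.37032, so ⟨x⟩ = 0.37032 / 1.2870.
⟨x⟩ = 0.28773.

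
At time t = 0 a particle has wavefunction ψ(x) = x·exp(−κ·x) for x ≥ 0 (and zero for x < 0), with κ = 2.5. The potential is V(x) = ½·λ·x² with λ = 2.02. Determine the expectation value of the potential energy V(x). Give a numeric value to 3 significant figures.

0.485

⟨V⟩ = ∫ V(x)·|ψ|² dx / ∫|ψ|² dx.
Every integrand reduces to terms xʲ·e^(−2κx) on [0, ∞); use ∫₀^∞ xʲ·e^(−2κx) dx = j!/(2κ)^(j+1).
State is unnormalized: ∫|ψ|² dx = 0.016000, and ∫ψ*·V(x)·ψ dx = 0.0077568, so ⟨V⟩ = 0.0077568 / 0.016000.
⟨V⟩ = 0.48480.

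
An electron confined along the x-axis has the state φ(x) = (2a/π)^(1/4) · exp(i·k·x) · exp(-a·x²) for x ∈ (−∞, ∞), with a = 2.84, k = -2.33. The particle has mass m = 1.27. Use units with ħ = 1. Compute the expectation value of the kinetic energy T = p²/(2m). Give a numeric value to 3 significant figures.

T = −(ħ²/2m) d²/dx², so ⟨T⟩ = −(ħ²/2m) ∫ φ*·φ'' dx; with m = 1.27.
Gaussian moments: ∫x^(2j)·e^(−2ax²) dx = (2j−1)!!/(4a)^j · √(π/(2a)), odd powers integrate to 0; here √(π/(2a)) = 0.74371. Derivatives: φ′ = (ik − 2ax)·φ, φ″ = ((ik − 2ax)² − 2a)·φ; the odd-in-x pieces drop out.
⟨T⟩ = 3.2555.

3.26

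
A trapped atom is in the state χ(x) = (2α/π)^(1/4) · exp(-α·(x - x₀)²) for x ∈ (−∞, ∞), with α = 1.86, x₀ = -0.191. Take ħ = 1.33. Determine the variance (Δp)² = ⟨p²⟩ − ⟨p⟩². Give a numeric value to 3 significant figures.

3.29

Compute ⟨p⟩ and ⟨p²⟩ separately; (Δp)² = ⟨p²⟩ − ⟨p⟩².
Gaussian moments (u = x − x₀): ∫u^(2j)·e^(−2αu²) du = (2j−1)!!/(4α)^j · √(π/(2α)), odd powers integrate to 0; here √(π/(2α)) = 0.91897. Derivatives: d/dx e^(−αu²) = −2αu·e^(−αu²), d²/dx² e^(−αu²) = (4α²u² − 2α)·e^(−αu²).
⟨p⟩ = 0.0000 and ⟨p²⟩ = 3.2902.
(Δp)² = 3.2902 − (0.0000)² = 3.2902.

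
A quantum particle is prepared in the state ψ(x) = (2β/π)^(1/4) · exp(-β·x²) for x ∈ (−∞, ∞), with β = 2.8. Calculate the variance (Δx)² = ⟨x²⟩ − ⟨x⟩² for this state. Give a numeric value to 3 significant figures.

Compute ⟨x⟩ and ⟨x²⟩ separately, then (Δx)² = ⟨x²⟩ − ⟨x⟩².
Gaussian moments: ∫x^(2j)·e^(−2βx²) dx = (2j−1)!!/(4β)^j · √(π/(2β)), odd powers integrate to 0; here √(π/(2β)) = 0.74900.
⟨x⟩ = 0.0000 and ⟨x²⟩ = 0.089286.
(Δx)² = 0.089286 − (0.0000)² = 0.089286.

0.0893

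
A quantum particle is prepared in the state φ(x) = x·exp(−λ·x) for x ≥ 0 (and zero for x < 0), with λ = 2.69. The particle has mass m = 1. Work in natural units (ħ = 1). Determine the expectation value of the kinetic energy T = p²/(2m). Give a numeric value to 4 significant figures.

T = −(ħ²/2m) d²/dx², so ⟨T⟩ = −(ħ²/2m) ∫ φ*·φ'' dx / ∫|φ|² dx; with m = 1.
Differentiate x·exp(−λ·x) with the product rule; every integrand then reduces to terms xʲ·e^(−2λx) on [0, ∞), with ∫₀^∞ xʲ·e^(−2λx) dx = j!/(2λ)^(j+1).
State is unnormalized: ∫|φ|² dx = 0.012843, and ∫φ*·(−ħ²/2m · φ'') dx = 0.046468, so ⟨T⟩ = 0.046468 / 0.012843.
⟨T⟩ = 3.6181.

3.618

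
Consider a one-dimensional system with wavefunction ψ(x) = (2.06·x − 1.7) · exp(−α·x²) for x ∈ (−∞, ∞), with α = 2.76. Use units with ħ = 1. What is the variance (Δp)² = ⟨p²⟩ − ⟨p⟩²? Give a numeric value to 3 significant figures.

3.41

Compute ⟨p⟩ and ⟨p²⟩ separately; (Δp)² = ⟨p²⟩ − ⟨p⟩².
Expand each integrand as polynomial × e^(−2αx²) and use ∫x^(2j)·e^(−2αx²) dx = (2j−1)!!/(4α)^j · √(π/(2α)), odd powers → 0; here √(π/(2α)) = 0.75441. Differentiate with the product rule, d/dx e^(−αx²) = −2αx·e^(−αx²).
Normalization: ∫|ψ|² dx = 2.4702.
⟨p⟩ = 0.0000 and ⟨p²⟩ = 3.4080.
(Δp)² = 3.4080 − (0.0000)² = 3.4080.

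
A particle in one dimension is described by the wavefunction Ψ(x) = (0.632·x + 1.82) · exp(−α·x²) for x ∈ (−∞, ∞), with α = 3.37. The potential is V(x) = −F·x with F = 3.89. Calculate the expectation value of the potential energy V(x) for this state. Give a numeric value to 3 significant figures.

-0.199

⟨V⟩ = ∫ V(x)·|Ψ|² dx / ∫|Ψ|² dx.
Expand each integrand as polynomial × e^(−2αx²) and use ∫x^(2j)·e^(−2αx²) dx = (2j−1)!!/(4α)^j · √(π/(2α)), odd powers → 0; here √(π/(2α)) = 0.68272.
State is unnormalized: ∫|Ψ|² dx = 2.2817, and ∫Ψ*·V(x)·Ψ dx = -0.45323, so ⟨V⟩ = -0.45323 / 2.2817.
⟨V⟩ = -0.19864.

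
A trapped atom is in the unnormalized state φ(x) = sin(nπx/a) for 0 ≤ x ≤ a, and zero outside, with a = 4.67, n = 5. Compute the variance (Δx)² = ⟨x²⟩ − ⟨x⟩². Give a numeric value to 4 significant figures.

1.773

Compute ⟨x⟩ and ⟨x²⟩ separately, then (Δx)² = ⟨x²⟩ − ⟨x⟩².
With sin²θ = (1 − cos2θ)/2 on 0 ≤ x ≤ a: ∫sin²(nπx/a) dx = a/2, ∫x·sin²(nπx/a) dx = a²/4, ∫x²·sin²(nπx/a) dx = a³·(1/6 − 1/(4n²π²)); higher powers xᵏ the same way, integrating xᵏ·cos(2nπx/a) by parts.
Normalization: ∫|φ|² dx = 2.3350.
⟨x⟩ = 2.3350 and ⟨x²⟩ = 7.2254.
(Δx)² = 7.2254 − (2.3350)² = 1.7732.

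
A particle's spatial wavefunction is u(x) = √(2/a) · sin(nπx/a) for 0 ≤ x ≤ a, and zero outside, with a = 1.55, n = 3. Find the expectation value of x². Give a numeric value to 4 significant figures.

0.7873

⟨x²⟩ = ∫ x²·|u|² dx (integrals over the domain).
With sin²θ = (1 − cos2θ)/2 on 0 ≤ x ≤ a: ∫sin²(nπx/a) dx = a/2, ∫x·sin²(nπx/a) dx = a²/4, ∫x²·sin²(nπx/a) dx = a³·(1/6 − 1/(4n²π²)); higher powers xᵏ the same way, integrating xᵏ·cos(2nπx/a) by parts.
⟨x²⟩ = 0.78731.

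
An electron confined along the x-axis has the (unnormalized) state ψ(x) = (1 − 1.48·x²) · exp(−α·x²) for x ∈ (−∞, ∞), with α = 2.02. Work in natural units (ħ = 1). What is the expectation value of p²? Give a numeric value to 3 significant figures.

p² ψ = −ħ² d²ψ/dx²; ⟨p²⟩ = −ħ² ∫ ψ*·ψ'' dx / ∫|ψ|² dx.
Expand each integrand as polynomial × e^(−2αx²) and use ∫x^(2j)·e^(−2αx²) dx = (2j−1)!!/(4α)^j · √(π/(2α)), odd powers → 0; here √(π/(2α)) = 0.88183. Differentiate with the product rule, d/dx e^(−αx²) = −2αx·e^(−αx²).
State is unnormalized: ∫|ψ|² dx = 0.64754, and ∫ψ*·(−ħ² ψ'') dx = 2.8522, so ⟨p²⟩ = 2.8522 / 0.64754.
⟨p²⟩ = 4.4047.

4.40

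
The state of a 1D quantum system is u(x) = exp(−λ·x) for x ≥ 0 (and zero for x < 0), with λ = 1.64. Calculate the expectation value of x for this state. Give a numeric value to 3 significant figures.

0.305

⟨x⟩ = ∫ x·|u|² dx / ∫|u|² dx (integrals over the domain).
Every integrand reduces to terms xʲ·e^(−2λx) on [0, ∞); use ∫₀^∞ xʲ·e^(−2λx) dx = j!/(2λ)^(j+1).
State is unnormalized: ∫|u|² dx = 0.30488, and ∫u*·x·u dx = 0.092951, so ⟨x⟩ = 0.092951 / 0.30488.
⟨x⟩ = 0.30488.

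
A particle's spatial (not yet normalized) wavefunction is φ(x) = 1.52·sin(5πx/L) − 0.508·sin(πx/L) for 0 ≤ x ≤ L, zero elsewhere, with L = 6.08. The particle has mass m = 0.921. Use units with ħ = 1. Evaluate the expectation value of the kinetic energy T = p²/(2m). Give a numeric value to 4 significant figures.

3.274

T = −(ħ²/2m) d²/dx², so ⟨T⟩ = −(ħ²/2m) ∫ φ*·φ'' dx / ∫|φ|² dx; with m = 0.921.
d²/dx² sin(jπx/L) = −(jπ/L)²·sin(jπx/L); on 0 ≤ x ≤ L, ∫sin²(jπx/L) dx = L/2 and ∫sin(jπx/L)·sin(lπx/L) dx = 0 for j ≠ l, so only diagonal terms survive in ∫|φ|² and ∫φ·φ″; ∫φ·φ′ dx = [φ²/2] between the walls = 0.
State is unnormalized: ∫|φ|² dx = 7.8081, and ∫φ*·(−ħ²/2m · φ'') dx = 25.565, so ⟨T⟩ = 25.565 / 7.8081.
⟨T⟩ = 3.2741.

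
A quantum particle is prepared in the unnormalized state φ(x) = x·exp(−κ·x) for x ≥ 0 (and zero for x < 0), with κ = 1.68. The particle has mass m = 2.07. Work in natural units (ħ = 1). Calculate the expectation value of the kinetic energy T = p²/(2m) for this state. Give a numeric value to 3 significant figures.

T = −(ħ²/2m) d²/dx², so ⟨T⟩ = −(ħ²/2m) ∫ φ*·φ'' dx / ∫|φ|² dx; with m = 2.07.
Differentiate x·exp(−κ·x) with the product rule; every integrand then reduces to terms xʲ·e^(−2κx) on [0, ∞), with ∫₀^∞ xʲ·e^(−2κx) dx = j!/(2κ)^(j+1).
State is unnormalized: ∫|φ|² dx = 0.052724, and ∫φ*·(−ħ²/2m · φ'') dx = 0.035944, so ⟨T⟩ = 0.035944 / 0.052724.
⟨T⟩ = 0.68174.

0.682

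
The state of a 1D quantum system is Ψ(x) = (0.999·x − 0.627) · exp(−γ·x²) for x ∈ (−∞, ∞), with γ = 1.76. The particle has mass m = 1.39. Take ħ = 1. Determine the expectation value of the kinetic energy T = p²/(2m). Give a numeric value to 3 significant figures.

0.969

T = −(ħ²/2m) d²/dx², so ⟨T⟩ = −(ħ²/2m) ∫ Ψ*·Ψ'' dx / ∫|Ψ|² dx; with m = 1.39.
Expand each integrand as polynomial × e^(−2γx²) and use ∫x^(2j)·e^(−2γx²) dx = (2j−1)!!/(4γ)^j · √(π/(2γ)), odd powers → 0; here √(π/(2γ)) = 0.94472. Differentiate with the product rule, d/dx e^(−γx²) = −2γx·e^(−γx²).
State is unnormalized: ∫|Ψ|² dx = 0.50532, and ∫Ψ*·(−ħ²/2m · Ψ'') dx = 0.48949, so ⟨T⟩ = 0.48949 / 0.50532.
⟨T⟩ = 0.96867.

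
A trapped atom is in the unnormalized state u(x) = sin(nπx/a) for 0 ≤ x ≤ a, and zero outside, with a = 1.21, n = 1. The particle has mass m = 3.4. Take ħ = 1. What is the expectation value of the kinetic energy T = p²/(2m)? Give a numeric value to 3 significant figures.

T = −(ħ²/2m) d²/dx², so ⟨T⟩ = −(ħ²/2m) ∫ u*·u'' dx / ∫|u|² dx; with m = 3.4.
d/dx sin(nπx/a) = (nπ/a)·cos(nπx/a) and d²/dx² sin(nπx/a) = −(nπ/a)²·sin(nπx/a); on 0 ≤ x ≤ a, ∫sin²(nπx/a) dx = a/2 and ∫sin(nπx/a)·cos(nπx/a) dx = 0.
State is unnormalized: ∫|u|² dx = 0.60500, and ∫u*·(−ħ²/2m · u'') dx = 0.59976, so ⟨T⟩ = 0.59976 / 0.60500.
⟨T⟩ = 0.99133.

0.991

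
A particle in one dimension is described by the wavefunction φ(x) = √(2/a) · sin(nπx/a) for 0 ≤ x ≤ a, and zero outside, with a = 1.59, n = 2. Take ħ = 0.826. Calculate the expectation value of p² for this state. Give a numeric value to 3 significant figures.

10.7

p² φ = −ħ² d²φ/dx²; ⟨p²⟩ = −ħ² ∫ φ*·φ'' dx.
d/dx sin(nπx/a) = (nπ/a)·cos(nπx/a) and d²/dx² sin(nπx/a) = −(nπ/a)²·sin(nπx/a); on 0 ≤ x ≤ a, ∫sin²(nπx/a) dx = a/2 and ∫sin(nπx/a)·cos(nπx/a) dx = 0.
⟨p²⟩ = 10.654.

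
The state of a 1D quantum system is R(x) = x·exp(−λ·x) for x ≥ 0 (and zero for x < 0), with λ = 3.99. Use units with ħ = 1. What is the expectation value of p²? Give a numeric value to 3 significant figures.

p² R = −ħ² d²R/dx²; ⟨p²⟩ = −ħ² ∫ R*·R'' dx / ∫|R|² dx.
Differentiate x·exp(−λ·x) with the product rule; every integrand then reduces to terms xʲ·e^(−2λx) on [0, ∞), with ∫₀^∞ xʲ·e^(−2λx) dx = j!/(2λ)^(j+1).
State is unnormalized: ∫|R|² dx = 0.0039357, and ∫R*·(−ħ² R'') dx = 0.062657, so ⟨p²⟩ = 0.062657 / 0.0039357.
⟨p²⟩ = 15.920.

15.9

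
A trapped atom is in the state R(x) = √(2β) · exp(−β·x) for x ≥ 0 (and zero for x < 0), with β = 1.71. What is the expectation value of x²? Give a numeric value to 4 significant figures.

⟨x²⟩ = ∫ x²·|R|² dx (integrals over the domain).
Every integrand reduces to terms xʲ·e^(−2βx) on [0, ∞); use ∫₀^∞ xʲ·e^(−2βx) dx = j!/(2β)^(j+1).
⟨x²⟩ = 0.17099.

0.1710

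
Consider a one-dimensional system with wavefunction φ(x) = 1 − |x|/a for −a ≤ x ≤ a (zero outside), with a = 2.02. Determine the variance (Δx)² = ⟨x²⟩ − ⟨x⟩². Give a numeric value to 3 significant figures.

0.408

Compute ⟨x⟩ and ⟨x²⟩ separately, then (Δx)² = ⟨x²⟩ − ⟨x⟩².
φ is even, so ∫ over [−a, a] = 2∫₀ᵃ with φ = 1 − x/a there: ∫₀ᵃ (1 − x/a)² dx = a/3, ∫₀ᵃ x²(1 − x/a)² dx = a³/30, ∫₀ᵃ x⁴(1 − x/a)² dx = a⁵/105.
Normalization: ∫|φ|² dx = 1.3467.
⟨x⟩ = 0.0000 and ⟨x²⟩ = 0.40804.
(Δx)² = 0.40804 − (0.0000)² = 0.40804.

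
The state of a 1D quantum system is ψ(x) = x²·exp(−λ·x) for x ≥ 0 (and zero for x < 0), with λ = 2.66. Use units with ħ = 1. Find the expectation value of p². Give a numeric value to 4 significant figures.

2.359

p² ψ = −ħ² d²ψ/dx²; ⟨p²⟩ = −ħ² ∫ ψ*·ψ'' dx / ∫|ψ|² dx.
Differentiate x²·exp(−λ·x) with the product rule; every integrand then reduces to terms xʲ·e^(−2λx) on [0, ∞), with ∫₀^∞ xʲ·e^(−2λx) dx = j!/(2λ)^(j+1).
State is unnormalized: ∫|ψ|² dx = 0.0056319, and ∫ψ*·(−ħ² ψ'') dx = 0.013283, so ⟨p²⟩ = 0.013283 / 0.0056319.
⟨p²⟩ = 2.3585.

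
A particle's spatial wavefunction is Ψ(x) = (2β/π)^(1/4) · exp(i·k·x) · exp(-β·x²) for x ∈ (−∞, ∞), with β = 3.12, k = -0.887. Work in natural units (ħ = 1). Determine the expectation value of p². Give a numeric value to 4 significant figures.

p² Ψ = −ħ² d²Ψ/dx²; ⟨p²⟩ = −ħ² ∫ Ψ*·Ψ'' dx.
Gaussian moments: ∫x^(2j)·e^(−2βx²) dx = (2j−1)!!/(4β)^j · √(π/(2β)), odd powers integrate to 0; here √(π/(2β)) = 0.70955. Derivatives: Ψ′ = (ik − 2βx)·Ψ, Ψ″ = ((ik − 2βx)² − 2β)·Ψ; the odd-in-x pieces drop out.
⟨p²⟩ = 3.9068.

3.907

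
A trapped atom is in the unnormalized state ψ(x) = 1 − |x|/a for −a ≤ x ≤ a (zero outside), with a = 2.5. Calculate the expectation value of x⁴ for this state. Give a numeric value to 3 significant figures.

⟨x⁴⟩ = ∫ x⁴·|ψ|² dx / ∫|ψ|² dx (integrals over the domain).
ψ is even, so ∫ over [−a, a] = 2∫₀ᵃ with ψ = 1 − x/a there: ∫₀ᵃ (1 − x/a)² dx = a/3, ∫₀ᵃ x²(1 − x/a)² dx = a³/30, ∫₀ᵃ x⁴(1 − x/a)² dx = a⁵/105.
State is unnormalized: ∫|ψ|² dx = 1.6667, and ∫ψ*·x⁴·ψ dx = 1.8601, so ⟨x⁴⟩ = 1.8601 / 1.6667.
⟨x⁴⟩ = 1.1161.

1.12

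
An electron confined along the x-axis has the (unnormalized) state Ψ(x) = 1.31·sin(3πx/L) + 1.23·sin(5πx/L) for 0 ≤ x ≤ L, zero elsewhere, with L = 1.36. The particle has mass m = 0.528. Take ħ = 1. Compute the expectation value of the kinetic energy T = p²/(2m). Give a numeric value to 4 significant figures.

T = −(ħ²/2m) d²/dx², so ⟨T⟩ = −(ħ²/2m) ∫ Ψ*·Ψ'' dx / ∫|Ψ|² dx; with m = 0.528.
d²/dx² sin(jπx/L) = −(jπ/L)²·sin(jπx/L); on 0 ≤ x ≤ L, ∫sin²(jπx/L) dx = L/2 and ∫sin(jπx/L)·sin(lπx/L) dx = 0 for j ≠ l, so only diagonal terms survive in ∫|Ψ|² and ∫Ψ·Ψ″; ∫Ψ·Ψ′ dx = [Ψ²/2] between the walls = 0.
State is unnormalized: ∫|Ψ|² dx = 2.1957, and ∫Ψ*·(−ħ²/2m · Ψ'') dx = 183.03, so ⟨T⟩ = 183.03 / 2.1957.
⟨T⟩ = 83.359.

83.36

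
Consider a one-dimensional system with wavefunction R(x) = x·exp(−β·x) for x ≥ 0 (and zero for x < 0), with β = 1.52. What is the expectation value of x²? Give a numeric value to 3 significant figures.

1.30

⟨x²⟩ = ∫ x²·|R|² dx / ∫|R|² dx (integrals over the domain).
Every integrand reduces to terms xʲ·e^(−2βx) on [0, ∞); use ∫₀^∞ xʲ·e^(−2βx) dx = j!/(2β)^(j+1).
State is unnormalized: ∫|R|² dx = 0.071188, and ∫R*·x²·R dx = 0.092436, so ⟨x²⟩ = 0.092436 / 0.071188.
⟨x²⟩ = 1.2985.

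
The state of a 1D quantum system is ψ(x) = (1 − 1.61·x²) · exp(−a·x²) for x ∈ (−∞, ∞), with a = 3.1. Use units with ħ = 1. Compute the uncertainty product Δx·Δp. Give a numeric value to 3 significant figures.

0.511

Δx = √(⟨x²⟩−⟨x⟩²), Δp = √(⟨p²⟩−⟨p⟩²).
Expand each integrand as polynomial × e^(−2ax²) and use ∫x^(2j)·e^(−2ax²) dx = (2j−1)!!/(4a)^j · √(π/(2a)), odd powers → 0; here √(π/(2a)) = 0.71183. Differentiate with the product rule, d/dx e^(−ax²) = −2ax·e^(−ax²).
Normalization: ∫|ψ|² dx = 0.56299.
⟨x⟩ = 0.0000, ⟨x²⟩ = 0.048316 ⇒ Δx = 0.21981.
⟨p⟩ = 0.0000, ⟨p²⟩ = 5.4000 ⇒ Δp = 2.3238.
Δx·Δp = 0.51079.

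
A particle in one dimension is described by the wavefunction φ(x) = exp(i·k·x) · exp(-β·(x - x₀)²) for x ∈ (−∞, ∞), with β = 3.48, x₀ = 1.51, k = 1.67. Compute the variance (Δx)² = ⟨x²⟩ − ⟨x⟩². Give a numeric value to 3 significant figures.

Compute ⟨x⟩ and ⟨x²⟩ separately, then (Δx)² = ⟨x²⟩ − ⟨x⟩².
Gaussian moments (u = x − x₀): ∫u^(2j)·e^(−2βu²) du = (2j−1)!!/(4β)^j · √(π/(2β)), odd powers integrate to 0; here √(π/(2β)) = 0.67185.
Normalization: ∫|φ|² dx = 0.67185.
⟨x⟩ = 1.5100 and ⟨x²⟩ = 2.3519.
(Δx)² = 2.3519 − (1.5100)² = 0.071839.

0.0718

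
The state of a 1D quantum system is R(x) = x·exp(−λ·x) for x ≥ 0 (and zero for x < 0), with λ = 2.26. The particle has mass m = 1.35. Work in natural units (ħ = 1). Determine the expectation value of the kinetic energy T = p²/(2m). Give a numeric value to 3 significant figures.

1.89

T = −(ħ²/2m) d²/dx², so ⟨T⟩ = −(ħ²/2m) ∫ R*·R'' dx / ∫|R|² dx; with m = 1.35.
Differentiate x·exp(−λ·x) with the product rule; every integrand then reduces to terms xʲ·e^(−2λx) on [0, ∞), with ∫₀^∞ xʲ·e^(−2λx) dx = j!/(2λ)^(j+1).
State is unnormalized: ∫|R|² dx = 0.021658, and ∫R*·(−ħ²/2m · R'') dx = 0.040970, so ⟨T⟩ = 0.040970 / 0.021658.
⟨T⟩ = 1.8917.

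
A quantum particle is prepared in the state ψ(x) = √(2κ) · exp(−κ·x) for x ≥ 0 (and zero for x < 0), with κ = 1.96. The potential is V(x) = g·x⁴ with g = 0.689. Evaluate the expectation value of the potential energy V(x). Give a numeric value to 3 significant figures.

0.0700

⟨V⟩ = ∫ V(x)·|ψ|² dx.
Every integrand reduces to terms xʲ·e^(−2κx) on [0, ∞); use ∫₀^∞ xʲ·e^(−2κx) dx = j!/(2κ)^(j+1).
⟨V⟩ = 0.070030.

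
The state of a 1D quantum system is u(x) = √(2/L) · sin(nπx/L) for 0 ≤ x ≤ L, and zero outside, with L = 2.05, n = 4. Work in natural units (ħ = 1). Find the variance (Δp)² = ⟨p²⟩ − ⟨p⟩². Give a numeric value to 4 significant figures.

37.58

Compute ⟨p⟩ and ⟨p²⟩ separately; (Δp)² = ⟨p²⟩ − ⟨p⟩².
d/dx sin(nπx/L) = (nπ/L)·cos(nπx/L) and d²/dx² sin(nπx/L) = −(nπ/L)²·sin(nπx/L); on 0 ≤ x ≤ L, ∫sin²(nπx/L) dx = L/2 and ∫sin(nπx/L)·cos(nπx/L) dx = 0.
⟨p⟩ = 0.0000 and ⟨p²⟩ = 37.576.
(Δp)² = 37.576 − (0.0000)² = 37.576.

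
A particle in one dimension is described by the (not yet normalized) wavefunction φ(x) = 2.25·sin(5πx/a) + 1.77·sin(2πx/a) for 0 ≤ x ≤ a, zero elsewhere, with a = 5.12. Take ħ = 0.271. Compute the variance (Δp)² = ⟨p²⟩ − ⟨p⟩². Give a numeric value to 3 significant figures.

Compute ⟨p⟩ and ⟨p²⟩ separately; (Δp)² = ⟨p²⟩ − ⟨p⟩².
d²/dx² sin(jπx/a) = −(jπ/a)²·sin(jπx/a); on 0 ≤ x ≤ a, ∫sin²(jπx/a) dx = a/2 and ∫sin(jπx/a)·sin(lπx/a) dx = 0 for j ≠ l, so only diagonal terms survive in ∫|φ|² and ∫φ·φ″; ∫φ·φ′ dx = [φ²/2] between the walls = 0.
Normalization: ∫|φ|² dx = 20.980.
⟨p⟩ = 0.0000 and ⟨p²⟩ = 0.46929.
(Δp)² = 0.46929 − (0.0000)² = 0.46929.

0.469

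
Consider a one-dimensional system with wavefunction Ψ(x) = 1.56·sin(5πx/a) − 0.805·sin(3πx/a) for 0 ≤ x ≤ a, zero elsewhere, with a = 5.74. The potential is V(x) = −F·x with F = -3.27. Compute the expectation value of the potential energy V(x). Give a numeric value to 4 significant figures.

⟨V⟩ = ∫ V(x)·|Ψ|² dx / ∫|Ψ|² dx.
On 0 ≤ x ≤ a (j ≠ l): ∫sin²(jπx/a) dx = a/2, ∫sin(jπx/a)·sin(lπx/a) dx = 0; diagonal moments ∫x·sin²(jπx/a) dx = a²/4, ∫x²·sin²(jπx/a) dx = a³·(1/6 − 1/(4j²π²)); cross terms ∫x·sin(jπx/a)·sin(lπx/a) dx = 0 for j + l even and −4jla²/(π²(j² − l²)²) for j + l odd, ∫x²·sin(jπx/a)·sin(lπx/a) dx = (−1)^(j+l)·4jla³/(π²(j² − l²)²); higher powers the same way via product-to-sum and parts.
State is unnormalized: ∫|Ψ|² dx = 8.8443, and ∫Ψ*·V(x)·Ψ dx = 83.003, so ⟨V⟩ = 83.003 / 8.8443.
⟨V⟩ = 9.3849.

9.385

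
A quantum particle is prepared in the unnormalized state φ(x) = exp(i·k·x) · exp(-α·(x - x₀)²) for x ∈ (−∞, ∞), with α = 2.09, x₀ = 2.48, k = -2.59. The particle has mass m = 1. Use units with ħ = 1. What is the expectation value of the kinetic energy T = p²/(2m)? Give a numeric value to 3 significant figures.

4.40

T = −(ħ²/2m) d²/dx², so ⟨T⟩ = −(ħ²/2m) ∫ φ*·φ'' dx / ∫|φ|² dx; with m = 1.
Gaussian moments (u = x − x₀): ∫u^(2j)·e^(−2αu²) du = (2j−1)!!/(4α)^j · √(π/(2α)), odd powers integrate to 0; here √(π/(2α)) = 0.86694. Derivatives: φ′ = (ik − 2αu)·φ, φ″ = ((ik − 2αu)² − 2α)·φ; the odd-in-u pieces drop out.
State is unnormalized: ∫|φ|² dx = 0.86694, and ∫φ*·(−ħ²/2m · φ'') dx = 3.8137, so ⟨T⟩ = 3.8137 / 0.86694.
⟨T⟩ = 4.3991.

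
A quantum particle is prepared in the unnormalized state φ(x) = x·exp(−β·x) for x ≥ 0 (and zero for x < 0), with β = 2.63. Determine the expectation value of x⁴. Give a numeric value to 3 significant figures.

0.470

⟨x⁴⟩ = ∫ x⁴·|φ|² dx / ∫|φ|² dx (integrals over the domain).
Every integrand reduces to terms xʲ·e^(−2βx) on [0, ∞); use ∫₀^∞ xʲ·e^(−2βx) dx = j!/(2β)^(j+1).
State is unnormalized: ∫|φ|² dx = 0.013743, and ∫φ*·x⁴·φ dx = 0.0064630, so ⟨x⁴⟩ = 0.0064630 / 0.013743.
⟨x⁴⟩ = 0.47028.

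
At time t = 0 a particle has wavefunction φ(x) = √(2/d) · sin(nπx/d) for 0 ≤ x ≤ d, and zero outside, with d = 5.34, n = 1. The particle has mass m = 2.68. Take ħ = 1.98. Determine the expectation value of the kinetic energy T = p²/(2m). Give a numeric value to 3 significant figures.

T = −(ħ²/2m) d²/dx², so ⟨T⟩ = −(ħ²/2m) ∫ φ*·φ'' dx; with m = 2.68.
d/dx sin(nπx/d) = (nπ/d)·cos(nπx/d) and d²/dx² sin(nπx/d) = −(nπ/d)²·sin(nπx/d); on 0 ≤ x ≤ d, ∫sin²(nπx/d) dx = d/2 and ∫sin(nπx/d)·cos(nπx/d) dx = 0.
⟨T⟩ = 0.25315.

0.253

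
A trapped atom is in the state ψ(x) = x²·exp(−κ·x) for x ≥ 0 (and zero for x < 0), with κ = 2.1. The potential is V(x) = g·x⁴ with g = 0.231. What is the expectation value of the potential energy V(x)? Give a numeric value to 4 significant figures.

⟨V⟩ = ∫ V(x)·|ψ|² dx / ∫|ψ|² dx.
Every integrand reduces to terms xʲ·e^(−2κx) on [0, ∞); use ∫₀^∞ xʲ·e^(−2κx) dx = j!/(2κ)^(j+1).
State is unnormalized: ∫|ψ|² dx = 0.018364, and ∫ψ*·V(x)·ψ dx = 0.022903, so ⟨V⟩ = 0.022903 / 0.018364.
⟨V⟩ = 1.2472.

1.247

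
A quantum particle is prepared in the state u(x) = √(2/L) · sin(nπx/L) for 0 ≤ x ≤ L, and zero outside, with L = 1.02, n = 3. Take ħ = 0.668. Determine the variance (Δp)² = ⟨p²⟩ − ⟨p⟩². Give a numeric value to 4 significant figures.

38.10

Compute ⟨p⟩ and ⟨p²⟩ separately; (Δp)² = ⟨p²⟩ − ⟨p⟩².
d/dx sin(nπx/L) = (nπ/L)·cos(nπx/L) and d²/dx² sin(nπx/L) = −(nπ/L)²·sin(nπx/L); on 0 ≤ x ≤ L, ∫sin²(nπx/L) dx = L/2 and ∫sin(nπx/L)·cos(nπx/L) dx = 0.
⟨p⟩ = 0.0000 and ⟨p²⟩ = 38.097.
(Δp)² = 38.097 − (0.0000)² = 38.097.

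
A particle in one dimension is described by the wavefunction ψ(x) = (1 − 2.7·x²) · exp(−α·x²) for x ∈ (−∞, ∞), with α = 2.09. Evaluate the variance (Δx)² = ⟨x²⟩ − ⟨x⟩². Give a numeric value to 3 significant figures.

Compute ⟨x⟩ and ⟨x²⟩ separately, then (Δx)² = ⟨x²⟩ − ⟨x⟩².
Expand each integrand as polynomial × e^(−2αx²) and use ∫x^(2j)·e^(−2αx²) dx = (2j−1)!!/(4α)^j · √(π/(2α)), odd powers → 0; here √(π/(2α)) = 0.86694.
Normalization: ∫|ψ|² dx = 0.57824.
⟨x⟩ = 0.0000 and ⟨x²⟩ = 0.11241.
(Δx)² = 0.11241 − (0.0000)² = 0.11241.

0.112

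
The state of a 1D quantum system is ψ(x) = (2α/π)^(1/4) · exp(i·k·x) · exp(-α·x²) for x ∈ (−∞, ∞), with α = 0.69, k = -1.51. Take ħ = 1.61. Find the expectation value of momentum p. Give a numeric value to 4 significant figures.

-2.431

p ψ = −iħ dψ/dx; then ⟨p⟩ = ∫ ψ*·(pψ) dx.
Gaussian moments: ∫x^(2j)·e^(−2αx²) dx = (2j−1)!!/(4α)^j · √(π/(2α)), odd powers integrate to 0; here √(π/(2α)) = 1.5088. Derivatives: ψ′ = (ik − 2αx)·ψ, ψ″ = ((ik − 2αx)² − 2α)·ψ; the odd-in-x pieces drop out.
⟨p⟩ = -2.4311.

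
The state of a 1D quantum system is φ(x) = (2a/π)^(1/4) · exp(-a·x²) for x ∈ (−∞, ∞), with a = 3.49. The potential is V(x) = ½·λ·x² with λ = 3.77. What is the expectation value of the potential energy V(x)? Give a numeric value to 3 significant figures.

⟨V⟩ = ∫ V(x)·|φ|² dx.
Gaussian moments: ∫x^(2j)·e^(−2ax²) dx = (2j−1)!!/(4a)^j · √(π/(2a)), odd powers integrate to 0; here √(π/(2a)) = 0.67088.
⟨V⟩ = 0.13503.

0.135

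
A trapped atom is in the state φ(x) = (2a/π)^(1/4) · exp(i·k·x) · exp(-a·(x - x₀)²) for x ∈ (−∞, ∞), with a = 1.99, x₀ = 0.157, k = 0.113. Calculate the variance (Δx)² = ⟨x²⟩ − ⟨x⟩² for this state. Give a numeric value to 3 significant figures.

Compute ⟨x⟩ and ⟨x²⟩ separately, then (Δx)² = ⟨x²⟩ − ⟨x⟩².
Gaussian moments (u = x − x₀): ∫u^(2j)·e^(−2au²) du = (2j−1)!!/(4a)^j · √(π/(2a)), odd powers integrate to 0; here √(π/(2a)) = 0.88845.
⟨x⟩ = 0.15700 and ⟨x²⟩ = 0.15028.
(Δx)² = 0.15028 − (0.15700)² = 0.12563.

0.126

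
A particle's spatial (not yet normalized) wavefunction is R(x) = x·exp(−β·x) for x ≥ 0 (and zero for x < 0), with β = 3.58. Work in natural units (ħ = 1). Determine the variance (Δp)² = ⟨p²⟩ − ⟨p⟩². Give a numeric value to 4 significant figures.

Compute ⟨p⟩ and ⟨p²⟩ separately; (Δp)² = ⟨p²⟩ − ⟨p⟩².
Differentiate x·exp(−β·x) with the product rule; every integrand then reduces to terms xʲ·e^(−2βx) on [0, ∞), with ∫₀^∞ xʲ·e^(−2βx) dx = j!/(2β)^(j+1).
Normalization: ∫|R|² dx = 0.0054487.
⟨p⟩ = 0.0000 and ⟨p²⟩ = 12.816.
(Δp)² = 12.816 − (0.0000)² = 12.816.

12.82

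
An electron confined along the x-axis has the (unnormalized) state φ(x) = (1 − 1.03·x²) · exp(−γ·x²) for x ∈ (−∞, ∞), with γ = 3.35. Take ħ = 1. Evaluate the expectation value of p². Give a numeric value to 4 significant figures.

4.634

p² φ = −ħ² d²φ/dx²; ⟨p²⟩ = −ħ² ∫ φ*·φ'' dx / ∫|φ|² dx.
Expand each integrand as polynomial × e^(−2γx²) and use ∫x^(2j)·e^(−2γx²) dx = (2j−1)!!/(4γ)^j · √(π/(2γ)), odd powers → 0; here √(π/(2γ)) = 0.68476. Differentiate with the product rule, d/dx e^(−γx²) = −2γx·e^(−γx²).
State is unnormalized: ∫|φ|² dx = 0.59163, and ∫φ*·(−ħ² φ'') dx = 2.7415, so ⟨p²⟩ = 2.7415 / 0.59163.
⟨p²⟩ = 4.6338.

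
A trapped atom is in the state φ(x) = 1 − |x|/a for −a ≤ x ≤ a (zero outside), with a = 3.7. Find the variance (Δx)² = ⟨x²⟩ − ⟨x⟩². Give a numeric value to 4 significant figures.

Compute ⟨x⟩ and ⟨x²⟩ separately, then (Δx)² = ⟨x²⟩ − ⟨x⟩².
φ is even, so ∫ over [−a, a] = 2∫₀ᵃ with φ = 1 − x/a there: ∫₀ᵃ (1 − x/a)² dx = a/3, ∫₀ᵃ x²(1 − x/a)² dx = a³/30, ∫₀ᵃ x⁴(1 − x/a)² dx = a⁵/105.
Normalization: ∫|φ|² dx = 2.4667.
⟨x⟩ = 0.0000 and ⟨x²⟩ = 1.3690.
(Δx)² = 1.3690 − (0.0000)² = 1.3690.

1.369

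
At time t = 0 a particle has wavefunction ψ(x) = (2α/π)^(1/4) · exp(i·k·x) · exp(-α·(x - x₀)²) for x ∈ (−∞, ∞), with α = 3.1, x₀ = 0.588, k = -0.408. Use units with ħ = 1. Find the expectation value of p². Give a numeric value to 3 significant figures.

p² ψ = −ħ² d²ψ/dx²; ⟨p²⟩ = −ħ² ∫ ψ*·ψ'' dx.
Gaussian moments (u = x − x₀): ∫u^(2j)·e^(−2αu²) du = (2j−1)!!/(4α)^j · √(π/(2α)), odd powers integrate to 0; here √(π/(2α)) = 0.71183. Derivatives: ψ′ = (ik − 2αu)·ψ, ψ″ = ((ik − 2αu)² − 2α)·ψ; the odd-in-u pieces drop out.
⟨p²⟩ = 3.2665.

3.27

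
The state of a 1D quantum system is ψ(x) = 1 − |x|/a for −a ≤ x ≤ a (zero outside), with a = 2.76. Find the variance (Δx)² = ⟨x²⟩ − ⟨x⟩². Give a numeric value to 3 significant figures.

Compute ⟨x⟩ and ⟨x²⟩ separately, then (Δx)² = ⟨x²⟩ − ⟨x⟩².
ψ is even, so ∫ over [−a, a] = 2∫₀ᵃ with ψ = 1 − x/a there: ∫₀ᵃ (1 − x/a)² dx = a/3, ∫₀ᵃ x²(1 − x/a)² dx = a³/30, ∫₀ᵃ x⁴(1 − x/a)² dx = a⁵/105.
Normalization: ∫|ψ|² dx = 1.8400.
⟨x⟩ = 0.0000 and ⟨x²⟩ = 0.76176.
(Δx)² = 0.76176 − (0.0000)² = 0.76176.

0.762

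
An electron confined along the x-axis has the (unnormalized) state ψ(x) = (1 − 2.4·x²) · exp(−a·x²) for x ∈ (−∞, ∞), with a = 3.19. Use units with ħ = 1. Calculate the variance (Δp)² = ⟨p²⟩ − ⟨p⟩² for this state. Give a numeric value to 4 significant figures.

Compute ⟨p⟩ and ⟨p²⟩ separately; (Δp)² = ⟨p²⟩ − ⟨p⟩².
Expand each integrand as polynomial × e^(−2ax²) and use ∫x^(2j)·e^(−2ax²) dx = (2j−1)!!/(4a)^j · √(π/(2a)), odd powers → 0; here √(π/(2a)) = 0.70172. Differentiate with the product rule, d/dx e^(−ax²) = −2ax·e^(−ax²).
Normalization: ∫|ψ|² dx = 0.51223.
⟨p⟩ = 0.0000 and ⟨p²⟩ = 7.0963.
(Δp)² = 7.0963 − (0.0000)² = 7.0963.

7.096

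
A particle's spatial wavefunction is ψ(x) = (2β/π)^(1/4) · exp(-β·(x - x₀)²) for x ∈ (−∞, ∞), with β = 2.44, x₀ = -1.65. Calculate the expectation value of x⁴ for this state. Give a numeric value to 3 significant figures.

9.12

⟨x⁴⟩ = ∫ x⁴·|ψ|² dx (integrals over the domain).
Gaussian moments (u = x − x₀): ∫u^(2j)·e^(−2βu²) du = (2j−1)!!/(4β)^j · √(π/(2β)), odd powers integrate to 0; here √(π/(2β)) = 0.80235.
⟨x⁴⟩ = 9.1172.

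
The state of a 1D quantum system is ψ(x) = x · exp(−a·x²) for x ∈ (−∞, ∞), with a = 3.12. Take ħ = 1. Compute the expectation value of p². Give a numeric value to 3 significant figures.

p² ψ = −ħ² d²ψ/dx²; ⟨p²⟩ = −ħ² ∫ ψ*·ψ'' dx / ∫|ψ|² dx.
Expand each integrand as polynomial × e^(−2ax²) and use ∫x^(2j)·e^(−2ax²) dx = (2j−1)!!/(4a)^j · √(π/(2a)), odd powers → 0; here √(π/(2a)) = 0.70955. Differentiate with the product rule, d/dx e^(−ax²) = −2ax·e^(−ax²).
State is unnormalized: ∫|ψ|² dx = 0.056855, and ∫ψ*·(−ħ² ψ'') dx = 0.53216, so ⟨p²⟩ = 0.53216 / 0.056855.
⟨p²⟩ = 9.3600.

9.36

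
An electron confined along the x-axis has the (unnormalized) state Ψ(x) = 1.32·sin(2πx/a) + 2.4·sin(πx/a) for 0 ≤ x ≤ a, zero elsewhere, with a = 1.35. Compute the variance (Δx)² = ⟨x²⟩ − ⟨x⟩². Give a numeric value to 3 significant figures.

Compute ⟨x⟩ and ⟨x²⟩ separately, then (Δx)² = ⟨x²⟩ − ⟨x⟩².
On 0 ≤ x ≤ a (j ≠ l): ∫sin²(jπx/a) dx = a/2, ∫sin(jπx/a)·sin(lπx/a) dx = 0; diagonal moments ∫x·sin²(jπx/a) dx = a²/4, ∫x²·sin²(jπx/a) dx = a³·(1/6 − 1/(4j²π²)); cross terms ∫x·sin(jπx/a)·sin(lπx/a) dx = 0 for j + l even and −4jla²/(π²(j² − l²)²) for j + l odd, ∫x²·sin(jπx/a)·sin(lπx/a) dx = (−1)^(j+l)·4jla³/(π²(j² − l²)²); higher powers the same way via product-to-sum and parts.
Normalization: ∫|Ψ|² dx = 5.0641.
⟨x⟩ = 0.46963 and ⟨x²⟩ = 0.25401.
(Δx)² = 0.25401 − (0.46963)² = 0.033454.

0.0335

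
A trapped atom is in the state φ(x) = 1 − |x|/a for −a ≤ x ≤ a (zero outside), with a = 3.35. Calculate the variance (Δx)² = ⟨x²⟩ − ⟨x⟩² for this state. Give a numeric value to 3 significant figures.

Compute ⟨x⟩ and ⟨x²⟩ separately, then (Δx)² = ⟨x²⟩ − ⟨x⟩².
φ is even, so ∫ over [−a, a] = 2∫₀ᵃ with φ = 1 − x/a there: ∫₀ᵃ (1 − x/a)² dx = a/3, ∫₀ᵃ x²(1 − x/a)² dx = a³/30, ∫₀ᵃ x⁴(1 − x/a)² dx = a⁵/105.
Normalization: ∫|φ|² dx = 2.2333.
⟨x⟩ = 0.0000 and ⟨x²⟩ = 1.1223.
(Δx)² = 1.1223 − (0.0000)² = 1.1223.

1.12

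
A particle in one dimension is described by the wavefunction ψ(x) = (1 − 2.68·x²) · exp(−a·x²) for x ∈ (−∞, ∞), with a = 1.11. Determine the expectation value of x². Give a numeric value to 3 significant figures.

0.723

⟨x²⟩ = ∫ x²·|ψ|² dx / ∫|ψ|² dx (integrals over the domain).
Expand each integrand as polynomial × e^(−2ax²) and use ∫x^(2j)·e^(−2ax²) dx = (2j−1)!!/(4a)^j · √(π/(2a)), odd powers → 0; here √(π/(2a)) = 1.1896.
State is unnormalized: ∫|ψ|² dx = 1.0537, and ∫ψ*·x²·ψ dx = 0.76183, so ⟨x²⟩ = 0.76183 / 1.0537.
⟨x²⟩ = 0.72297.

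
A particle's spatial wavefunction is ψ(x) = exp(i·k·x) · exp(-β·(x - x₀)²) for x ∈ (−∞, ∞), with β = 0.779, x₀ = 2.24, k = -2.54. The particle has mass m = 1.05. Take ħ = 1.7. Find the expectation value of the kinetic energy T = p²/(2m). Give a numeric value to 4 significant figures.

9.951

T = −(ħ²/2m) d²/dx², so ⟨T⟩ = −(ħ²/2m) ∫ ψ*·ψ'' dx / ∫|ψ|² dx; with m = 1.05.
Gaussian moments (u = x − x₀): ∫u^(2j)·e^(−2βu²) du = (2j−1)!!/(4β)^j · √(π/(2β)), odd powers integrate to 0; here √(π/(2β)) = 1.4200. Derivatives: ψ′ = (ik − 2βu)·ψ, ψ″ = ((ik − 2βu)² − 2β)·ψ; the odd-in-u pieces drop out.
State is unnormalized: ∫|ψ|² dx = 1.4200, and ∫ψ*·(−ħ²/2m · ψ'') dx = 14.130, so ⟨T⟩ = 14.130 / 1.4200.
⟨T⟩ = 9.9507.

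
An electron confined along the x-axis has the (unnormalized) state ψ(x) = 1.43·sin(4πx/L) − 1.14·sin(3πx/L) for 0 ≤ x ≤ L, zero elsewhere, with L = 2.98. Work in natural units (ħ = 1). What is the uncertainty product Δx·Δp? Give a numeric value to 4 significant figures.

2.340

Δx = √(⟨x²⟩−⟨x⟩²), Δp = √(⟨p²⟩−⟨p⟩²).
On 0 ≤ x ≤ L (j ≠ l): ∫sin²(jπx/L) dx = L/2, ∫sin(jπx/L)·sin(lπx/L) dx = 0; diagonal moments ∫x·sin²(jπx/L) dx = L²/4, ∫x²·sin²(jπx/L) dx = L³·(1/6 − 1/(4j²π²)); cross terms ∫x·sin(jπx/L)·sin(lπx/L) dx = 0 for j + l even and −4jlL²/(π²(j² − l²)²) for j + l odd, ∫x²·sin(jπx/L)·sin(lπx/L) dx = (−1)^(j+l)·4jlL³/(π²(j² − l²)²); higher powers the same way via product-to-sum and parts. d²/dx² sin(jπx/L) = −(jπ/L)²·sin(jπx/L); on 0 ≤ x ≤ L, ∫sin²(jπx/L) dx = L/2 and ∫sin(jπx/L)·sin(lπx/L) dx = 0 for j ≠ l, so only diagonal terms survive in ∫|ψ|² and ∫ψ·ψ″; ∫ψ·ψ′ dx = [ψ²/2] between the walls = 0.
Normalization: ∫|ψ|² dx = 4.9833.
⟨x⟩ = 2.0667, ⟨x²⟩ = 4.6420 ⇒ Δx = 0.60899.
⟨p⟩ = 0.0000, ⟨p²⟩ = 14.759 ⇒ Δp = 3.8418.
Δx·Δp = 2.3396.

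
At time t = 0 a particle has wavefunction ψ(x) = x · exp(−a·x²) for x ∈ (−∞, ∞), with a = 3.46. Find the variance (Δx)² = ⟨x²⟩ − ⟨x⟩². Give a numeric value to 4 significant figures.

Compute ⟨x⟩ and ⟨x²⟩ separately, then (Δx)² = ⟨x²⟩ − ⟨x⟩².
Expand each integrand as polynomial × e^(−2ax²) and use ∫x^(2j)·e^(−2ax²) dx = (2j−1)!!/(4a)^j · √(π/(2a)), odd powers → 0; here √(π/(2a)) = 0.67379.
Normalization: ∫|ψ|² dx = 0.048684.
⟨x⟩ = 0.0000 and ⟨x²⟩ = 0.21676.
(Δx)² = 0.21676 − (0.0000)² = 0.21676.

0.2168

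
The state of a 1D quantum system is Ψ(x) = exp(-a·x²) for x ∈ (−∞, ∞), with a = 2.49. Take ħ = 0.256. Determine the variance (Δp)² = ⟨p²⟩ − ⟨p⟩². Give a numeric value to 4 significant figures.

0.1632

Compute ⟨p⟩ and ⟨p²⟩ separately; (Δp)² = ⟨p²⟩ − ⟨p⟩².
Gaussian moments: ∫x^(2j)·e^(−2ax²) dx = (2j−1)!!/(4a)^j · √(π/(2a)), odd powers integrate to 0; here √(π/(2a)) = 0.79426. Derivatives: d/dx e^(−ax²) = −2ax·e^(−ax²), d²/dx² e^(−ax²) = (4a²x² − 2a)·e^(−ax²).
Normalization: ∫|Ψ|² dx = 0.79426.
⟨p⟩ = 0.0000 and ⟨p²⟩ = 0.16318.
(Δp)² = 0.16318 − (0.0000)² = 0.16318.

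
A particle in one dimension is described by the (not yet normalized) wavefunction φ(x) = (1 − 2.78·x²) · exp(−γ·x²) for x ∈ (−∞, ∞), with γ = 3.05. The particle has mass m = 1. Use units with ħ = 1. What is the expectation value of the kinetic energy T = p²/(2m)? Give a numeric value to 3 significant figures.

T = −(ħ²/2m) d²/dx², so ⟨T⟩ = −(ħ²/2m) ∫ φ*·φ'' dx / ∫|φ|² dx; with m = 1.
Expand each integrand as polynomial × e^(−2γx²) and use ∫x^(2j)·e^(−2γx²) dx = (2j−1)!!/(4γ)^j · √(π/(2γ)), odd powers → 0; here √(π/(2γ)) = 0.71765. Differentiate with the product rule, d/dx e^(−γx²) = −2γx·e^(−γx²).
State is unnormalized: ∫|φ|² dx = 0.50238, and ∫φ*·(−ħ²/2m · φ'') dx = 1.9910, so ⟨T⟩ = 1.9910 / 0.50238.
⟨T⟩ = 3.9631.

3.96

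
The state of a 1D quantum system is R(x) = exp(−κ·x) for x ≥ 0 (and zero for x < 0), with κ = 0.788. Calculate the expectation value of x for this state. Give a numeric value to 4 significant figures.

⟨x⟩ = ∫ x·|R|² dx / ∫|R|² dx (integrals over the domain).
Every integrand reduces to terms xʲ·e^(−2κx) on [0, ∞); use ∫₀^∞ xʲ·e^(−2κx) dx = j!/(2κ)^(j+1).
State is unnormalized: ∫|R|² dx = 0.63452, and ∫R*·x·R dx = 0.40261, so ⟨x⟩ = 0.40261 / 0.63452.
⟨x⟩ = 0.63452.

0.6345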